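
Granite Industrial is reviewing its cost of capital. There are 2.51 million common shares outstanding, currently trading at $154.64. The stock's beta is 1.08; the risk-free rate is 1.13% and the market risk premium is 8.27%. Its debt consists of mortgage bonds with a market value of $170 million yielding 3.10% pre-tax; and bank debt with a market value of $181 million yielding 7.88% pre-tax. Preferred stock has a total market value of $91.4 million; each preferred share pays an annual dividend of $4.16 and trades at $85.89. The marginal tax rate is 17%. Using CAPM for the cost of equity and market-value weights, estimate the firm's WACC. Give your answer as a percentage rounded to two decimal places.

Cost of equity via CAPM: Re = 1.13% + 1.08 × 8.27% = 10.0616%.
Cost of preferred: Rp = 4.16 / 85.89 = 4.8434%.
Market value of equity E = 154.64 × 2.51m = 388.1464m.
Total capital V = 388.1464 + 91.4 + 170 + 181 = 830.5464.
Equity: weight = 388.1464/830.5464 = 0.4673; cost = 10.0616%.
Preferred: weight = 91.4/830.5464 = 0.1100; cost = 4.8434%.
Mortgage bonds: weight = 170/830.5464 = 0.2047; after-tax cost = 3.1% × (1 − 17%) = 2.5730%.
Bank debt: weight = 181/830.5464 = 0.2179; after-tax cost = 7.88% × (1 − 17%) = 6.5404%.
WACC = 0.4673 × 10.0616% + 0.1100 × 4.8434% + 0.2047 × 2.5730% + 0.2179 × 6.5404% = 7.1872%.

7.19%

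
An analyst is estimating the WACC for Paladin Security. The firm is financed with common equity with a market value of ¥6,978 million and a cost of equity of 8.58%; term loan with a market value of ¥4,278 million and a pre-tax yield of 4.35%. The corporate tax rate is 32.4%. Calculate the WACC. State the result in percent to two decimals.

6.44%

Total capital V = 6978 + 4278 = 11256.
Equity: weight = 6978/11256 = 0.6199; cost = 8.58%.
Term loan: weight = 4278/11256 = 0.3801; after-tax cost = 4.35% × (1 − 32.4%) = 2.9406%.
WACC = 0.6199 × 8.5800% + 0.3801 × 2.9406% = 6.4367%.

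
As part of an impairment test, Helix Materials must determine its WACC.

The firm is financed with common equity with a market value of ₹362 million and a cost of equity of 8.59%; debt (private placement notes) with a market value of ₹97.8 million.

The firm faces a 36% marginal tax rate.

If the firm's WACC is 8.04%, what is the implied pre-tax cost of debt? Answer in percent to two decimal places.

9.38%

Total capital V = 362 + 97.8 = 459.8.
Equity weight = 362/459.8 = 0.7873.
Private placement notes weight = 97.8/459.8 = 0.2127.
Equity contribution = 0.7873 × 8.59% = 6.7629%.
Remaining for debt = 8.04% − 6.7629% = 1.2771%.
Rd × (1 − 36%) × 0.2127 = 1.2771%  ⇒  Rd = 9.3816%.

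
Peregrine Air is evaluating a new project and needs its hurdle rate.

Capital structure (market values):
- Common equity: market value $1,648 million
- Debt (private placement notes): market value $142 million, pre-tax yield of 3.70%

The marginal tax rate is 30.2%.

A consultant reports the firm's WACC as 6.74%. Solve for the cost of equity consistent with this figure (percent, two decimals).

7.10%

Total capital V = 1648 + 142 = 1790.
Equity weight = 1648/1790 = 0.9207.
Private placement notes weight = 142/1790 = 0.0793.
Debt contribution = 0.0793 × 3.7% × (1 − 30.2%) = 0.2049%.
Required equity contribution = 6.74% − 0.2049% = 6.5351%.
Re = 6.5351% / 0.9207 = 7.0982%.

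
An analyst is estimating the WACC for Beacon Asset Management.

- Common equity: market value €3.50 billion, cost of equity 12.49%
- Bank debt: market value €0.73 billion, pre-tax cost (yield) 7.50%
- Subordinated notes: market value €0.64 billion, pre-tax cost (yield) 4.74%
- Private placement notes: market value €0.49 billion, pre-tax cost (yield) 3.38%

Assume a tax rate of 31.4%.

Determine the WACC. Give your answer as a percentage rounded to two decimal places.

Total capital V = 3.5 + 0.73 + 0.64 + 0.49 = 5.36.
Equity: weight = 3.5/5.36 = 0.6530; cost = 12.49%.
Bank debt: weight = 0.73/5.36 = 0.1362; after-tax cost = 7.5% × (1 − 31.4%) = 5.1450%.
Subordinated notes: weight = 0.64/5.36 = 0.1194; after-tax cost = 4.74% × (1 − 31.4%) = 3.2516%.
Private placement notes: weight = 0.49/5.36 = 0.0914; after-tax cost = 3.38% × (1 − 31.4%) = 2.3187%.
WACC = 0.6530 × 12.4900% + 0.1362 × 5.1450% + 0.1194 × 3.2516% + 0.0914 × 2.3187% = 9.4567%.

9.46%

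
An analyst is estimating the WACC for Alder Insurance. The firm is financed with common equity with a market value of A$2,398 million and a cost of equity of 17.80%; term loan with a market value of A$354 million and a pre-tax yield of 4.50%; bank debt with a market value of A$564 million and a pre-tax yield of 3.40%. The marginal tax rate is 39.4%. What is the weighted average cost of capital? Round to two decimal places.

13.51%

Total capital V = 2398 + 354 + 564 = 3316.
Equity: weight = 2398/3316 = 0.7232; cost = 17.8%.
Term loan: weight = 354/3316 = 0.1068; after-tax cost = 4.5% × (1 − 39.4%) = 2.7270%.
Bank debt: weight = 564/3316 = 0.1701; after-tax cost = 3.4% × (1 − 39.4%) = 2.0604%.
WACC = 0.7232 × 17.8000% + 0.1068 × 2.7270% + 0.1701 × 2.0604% = 13.5138%.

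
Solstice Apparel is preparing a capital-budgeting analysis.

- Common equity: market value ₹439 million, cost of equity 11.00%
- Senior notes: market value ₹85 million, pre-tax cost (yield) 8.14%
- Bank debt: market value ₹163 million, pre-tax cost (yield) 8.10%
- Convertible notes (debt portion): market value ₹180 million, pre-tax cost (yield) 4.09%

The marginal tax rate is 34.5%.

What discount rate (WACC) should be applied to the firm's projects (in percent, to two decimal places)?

Total capital V = 439 + 85 + 163 + 180 = 867.
Equity: weight = 439/867 = 0.5063; cost = 11%.
Senior notes: weight = 85/867 = 0.0980; after-tax cost = 8.14% × (1 − 34.5%) = 5.3317%.
Bank debt: weight = 163/867 = 0.1880; after-tax cost = 8.1% × (1 − 34.5%) = 5.3055%.
Convertible notes (debt portion): weight = 180/867 = 0.2076; after-tax cost = 4.09% × (1 − 34.5%) = 2.6789%.
WACC = 0.5063 × 11.0000% + 0.0980 × 5.3317% + 0.1880 × 5.3055% + 0.2076 × 2.6789% = 7.6461%.

7.65%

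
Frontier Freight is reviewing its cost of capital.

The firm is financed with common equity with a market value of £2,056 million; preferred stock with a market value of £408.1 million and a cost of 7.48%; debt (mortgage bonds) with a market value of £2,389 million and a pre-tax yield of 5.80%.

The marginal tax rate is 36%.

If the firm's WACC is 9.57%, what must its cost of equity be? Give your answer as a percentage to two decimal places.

16.79%

Total capital V = 2056 + 408.1 + 2389 = 4853.1.
Equity weight = 2056/4853.1 = 0.4236.
Preferred weight = 408.1/4853.1 = 0.0841.
Mortgage bonds weight = 2389/4853.1 = 0.4923.
Debt contribution = 0.4923 × 5.8% × (1 − 36%) = 1.8273%.
Preferred contribution = 0.0841 × 7.48% = 0.6290%.
Required equity contribution = 9.57% − 2.4563% = 7.1137%.
Re = 7.1137% / 0.4236 = 16.7916%.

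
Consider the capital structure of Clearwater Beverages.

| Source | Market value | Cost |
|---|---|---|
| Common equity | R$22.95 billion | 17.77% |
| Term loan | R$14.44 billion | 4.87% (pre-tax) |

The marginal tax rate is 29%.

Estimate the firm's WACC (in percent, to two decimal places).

12.24%

Total capital V = 22.95 + 14.44 = 37.39.
Equity: weight = 22.95/37.39 = 0.6138; cost = 17.77%.
Term loan: weight = 14.44/37.39 = 0.3862; after-tax cost = 4.87% × (1 − 29%) = 3.4577%.
WACC = 0.6138 × 17.7700% + 0.3862 × 3.4577% = 12.2426%.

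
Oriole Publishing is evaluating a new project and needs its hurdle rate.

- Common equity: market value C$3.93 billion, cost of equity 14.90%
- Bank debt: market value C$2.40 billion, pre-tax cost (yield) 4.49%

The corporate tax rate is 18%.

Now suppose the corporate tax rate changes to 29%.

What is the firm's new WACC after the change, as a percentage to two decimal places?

10.46%

After the change:
Total capital V = 3.93 + 2.4 = 6.33.
Equity: weight = 3.93/6.33 = 0.6209; cost = 14.9%.
Bank debt: weight = 2.4/6.33 = 0.3791; after-tax cost = 4.49% × (1 − 29%) = 3.1879%.
WACC = 0.6209 × 14.9000% + 0.3791 × 3.1879% = 10.4594%.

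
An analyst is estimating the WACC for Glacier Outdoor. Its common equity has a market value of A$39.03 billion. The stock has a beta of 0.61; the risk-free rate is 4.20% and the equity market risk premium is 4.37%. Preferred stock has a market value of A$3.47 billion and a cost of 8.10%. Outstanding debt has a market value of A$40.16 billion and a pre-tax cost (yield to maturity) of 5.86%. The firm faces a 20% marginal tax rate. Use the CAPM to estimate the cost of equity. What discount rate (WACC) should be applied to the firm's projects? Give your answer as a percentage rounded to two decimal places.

Cost of equity via CAPM: Re = 4.2% + 0.61 × 4.37% = 6.8657%.
Total capital V = 39.03 + 3.47 + 40.16 = 82.66.
Equity: weight = 39.03/82.66 = 0.4722; cost = 6.8657%.
Preferred: weight = 3.47/82.66 = 0.0420; cost = 8.1%.
Debt: weight = 40.16/82.66 = 0.4858; after-tax cost = 5.86% × (1 − 20%) = 4.6880%.
WACC = 0.4722 × 6.8657% + 0.0420 × 8.1000% + 0.4858 × 4.6880% = 5.8595%.

5.86%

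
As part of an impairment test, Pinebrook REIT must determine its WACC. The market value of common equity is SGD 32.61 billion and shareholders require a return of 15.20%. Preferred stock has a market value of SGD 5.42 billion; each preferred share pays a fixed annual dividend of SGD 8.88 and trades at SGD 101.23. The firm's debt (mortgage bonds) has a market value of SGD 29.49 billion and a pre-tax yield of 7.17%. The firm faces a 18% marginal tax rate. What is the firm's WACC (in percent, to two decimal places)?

10.61%

Cost of preferred: Rp = 8.88 / 101.23 = 8.7721%.
Total capital V = 32.61 + 5.42 + 29.49 = 67.52.
Equity: weight = 32.61/67.52 = 0.4830; cost = 15.2%.
Preferred: weight = 5.42/67.52 = 0.0803; cost = 8.7721%.
Mortgage bonds: weight = 29.49/67.52 = 0.4368; after-tax cost = 7.17% × (1 − 18%) = 5.8794%.
WACC = 0.4830 × 15.2000% + 0.0803 × 8.7721% + 0.4368 × 5.8794% = 10.6132%.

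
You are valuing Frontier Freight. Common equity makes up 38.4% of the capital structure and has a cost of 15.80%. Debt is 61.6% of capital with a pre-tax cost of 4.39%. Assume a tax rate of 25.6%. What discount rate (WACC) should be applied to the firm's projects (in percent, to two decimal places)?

8.08%

After-tax cost of debt = 4.39% × (1 − 25.6%) = 3.2662%.
WACC = 0.384 × 15.8000% + 0.616 × 3.2662% = 8.0792%.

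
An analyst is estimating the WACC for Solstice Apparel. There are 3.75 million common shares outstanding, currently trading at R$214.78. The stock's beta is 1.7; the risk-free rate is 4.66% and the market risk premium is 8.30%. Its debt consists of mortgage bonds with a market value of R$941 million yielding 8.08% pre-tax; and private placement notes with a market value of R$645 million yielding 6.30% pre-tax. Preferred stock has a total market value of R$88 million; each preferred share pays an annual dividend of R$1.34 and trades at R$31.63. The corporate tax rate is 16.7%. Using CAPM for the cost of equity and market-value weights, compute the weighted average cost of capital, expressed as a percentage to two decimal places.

10.17%

Cost of equity via CAPM: Re = 4.66% + 1.7 × 8.3% = 18.7700%.
Cost of preferred: Rp = 1.34 / 31.63 = 4.2365%.
Market value of equity E = 214.78 × 3.75m = 805.425m.
Total capital V = 805.425 + 88 + 941 + 645 = 2479.425.
Equity: weight = 805.425/2479.425 = 0.3248; cost = 18.77%.
Preferred: weight = 88/2479.425 = 0.0355; cost = 4.2365%.
Mortgage bonds: weight = 941/2479.425 = 0.3795; after-tax cost = 8.08% × (1 − 16.7%) = 6.7306%.
Private placement notes: weight = 645/2479.425 = 0.2601; after-tax cost = 6.3% × (1 − 16.7%) = 5.2479%.
WACC = 0.3248 × 18.7700% + 0.0355 × 4.2365% + 0.3795 × 6.7306% + 0.2601 × 5.2479% = 10.1673%.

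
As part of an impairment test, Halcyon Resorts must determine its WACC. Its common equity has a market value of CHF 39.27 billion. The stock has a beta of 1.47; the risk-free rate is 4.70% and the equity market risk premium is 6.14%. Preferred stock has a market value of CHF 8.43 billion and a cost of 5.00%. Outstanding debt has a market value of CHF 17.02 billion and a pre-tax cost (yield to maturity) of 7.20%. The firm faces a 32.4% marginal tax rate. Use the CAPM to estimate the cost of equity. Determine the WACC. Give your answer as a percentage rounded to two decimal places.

10.26%

Cost of equity via CAPM: Re = 4.7% + 1.47 × 6.14% = 13.7258%.
Total capital V = 39.27 + 8.43 + 17.02 = 64.72.
Equity: weight = 39.27/64.72 = 0.6068; cost = 13.7258%.
Preferred: weight = 8.43/64.72 = 0.1303; cost = 5%.
Debt: weight = 17.02/64.72 = 0.2630; after-tax cost = 7.2% × (1 − 32.4%) = 4.8672%.
WACC = 0.6068 × 13.7258% + 0.1303 × 5.0000% + 0.2630 × 4.8672% = 10.2596%.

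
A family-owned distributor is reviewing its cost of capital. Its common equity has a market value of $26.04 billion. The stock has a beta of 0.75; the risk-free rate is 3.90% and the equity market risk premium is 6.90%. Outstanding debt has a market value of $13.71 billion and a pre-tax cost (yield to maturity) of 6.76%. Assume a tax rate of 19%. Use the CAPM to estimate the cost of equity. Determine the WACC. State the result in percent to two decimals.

7.83%

Cost of equity via CAPM: Re = 3.9% + 0.75 × 6.9% = 9.0750%.
Total capital V = 26.04 + 13.71 = 39.75.
Equity: weight = 26.04/39.75 = 0.6551; cost = 9.075%.
Debt: weight = 13.71/39.75 = 0.3449; after-tax cost = 6.76% × (1 − 19%) = 5.4756%.
WACC = 0.6551 × 9.0750% + 0.3449 × 5.4756% = 7.8335%.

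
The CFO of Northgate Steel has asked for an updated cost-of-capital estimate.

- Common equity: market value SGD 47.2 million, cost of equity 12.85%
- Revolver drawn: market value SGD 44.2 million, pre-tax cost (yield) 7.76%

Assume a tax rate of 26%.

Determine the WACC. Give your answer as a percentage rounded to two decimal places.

Total capital V = 47.2 + 44.2 = 91.4.
Equity: weight = 47.2/91.4 = 0.5164; cost = 12.85%.
Revolver drawn: weight = 44.2/91.4 = 0.4836; after-tax cost = 7.76% × (1 − 26%) = 5.7424%.
WACC = 0.5164 × 12.8500% + 0.4836 × 5.7424% = 9.4128%.

9.41%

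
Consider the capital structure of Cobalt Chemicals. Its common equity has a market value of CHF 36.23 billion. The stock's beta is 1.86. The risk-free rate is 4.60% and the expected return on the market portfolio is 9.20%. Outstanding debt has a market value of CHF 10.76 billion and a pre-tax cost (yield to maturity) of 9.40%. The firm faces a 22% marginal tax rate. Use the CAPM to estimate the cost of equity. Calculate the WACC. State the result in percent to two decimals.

Market risk premium = 9.2% − 4.6% = 4.6%.
Cost of equity via CAPM: Re = 4.6% + 1.86 × 4.6% = 13.1560%.
Total capital V = 36.23 + 10.76 = 46.99.
Equity: weight = 36.23/46.99 = 0.7710; cost = 13.156%.
Debt: weight = 10.76/46.99 = 0.2290; after-tax cost = 9.4% × (1 − 22%) = 7.3320%.
WACC = 0.7710 × 13.1560% + 0.2290 × 7.3320% = 11.8224%.

11.82%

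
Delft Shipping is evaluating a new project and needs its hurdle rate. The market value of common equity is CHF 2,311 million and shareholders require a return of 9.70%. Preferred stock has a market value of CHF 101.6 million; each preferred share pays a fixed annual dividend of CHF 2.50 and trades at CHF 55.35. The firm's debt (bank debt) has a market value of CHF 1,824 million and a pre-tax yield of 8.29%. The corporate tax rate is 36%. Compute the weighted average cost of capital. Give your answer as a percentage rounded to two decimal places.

7.68%

Cost of preferred: Rp = 2.5 / 55.35 = 4.5167%.
Total capital V = 2311 + 101.6 + 1824 = 4236.6.
Equity: weight = 2311/4236.6 = 0.5455; cost = 9.7%.
Preferred: weight = 101.6/4236.6 = 0.0240; cost = 4.5167%.
Bank debt: weight = 1824/4236.6 = 0.4305; after-tax cost = 8.29% × (1 − 36%) = 5.3056%.
WACC = 0.5455 × 9.7000% + 0.0240 × 4.5167% + 0.4305 × 5.3056% = 7.6838%.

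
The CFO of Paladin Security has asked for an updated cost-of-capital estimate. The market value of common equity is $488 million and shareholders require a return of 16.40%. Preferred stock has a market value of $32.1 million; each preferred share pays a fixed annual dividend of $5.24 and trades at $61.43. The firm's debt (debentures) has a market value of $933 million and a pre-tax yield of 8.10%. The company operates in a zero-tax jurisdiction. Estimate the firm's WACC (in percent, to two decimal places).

Cost of preferred: Rp = 5.24 / 61.43 = 8.5300%.
Total capital V = 488 + 32.1 + 933 = 1453.1.
Equity: weight = 488/1453.1 = 0.3358; cost = 16.4%.
Preferred: weight = 32.1/1453.1 = 0.0221; cost = 8.53%.
Debentures: weight = 933/1453.1 = 0.6421; after-tax cost = 8.1% × (1 − 0%) = 8.1000%.
WACC = 0.3358 × 16.4000% + 0.0221 × 8.5300% + 0.6421 × 8.1000% = 10.8969%.

10.90%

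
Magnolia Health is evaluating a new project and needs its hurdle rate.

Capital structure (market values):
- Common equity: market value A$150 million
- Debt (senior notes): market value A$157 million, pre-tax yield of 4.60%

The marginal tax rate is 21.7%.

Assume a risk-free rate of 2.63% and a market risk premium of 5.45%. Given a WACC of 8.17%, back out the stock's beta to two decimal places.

1.89

Total capital V = 150 + 157 = 307.
Equity weight = 150/307 = 0.4886.
Senior notes weight = 157/307 = 0.5114.
Debt contribution = 0.5114 × 4.6% × (1 − 21.7%) = 1.8420%.
Required equity contribution = 8.17% − 1.8420% = 6.3280%  ⇒  Re = 12.9514%.
CAPM: 12.9514% = 2.63% + β × 5.45%  ⇒  β = 1.8938.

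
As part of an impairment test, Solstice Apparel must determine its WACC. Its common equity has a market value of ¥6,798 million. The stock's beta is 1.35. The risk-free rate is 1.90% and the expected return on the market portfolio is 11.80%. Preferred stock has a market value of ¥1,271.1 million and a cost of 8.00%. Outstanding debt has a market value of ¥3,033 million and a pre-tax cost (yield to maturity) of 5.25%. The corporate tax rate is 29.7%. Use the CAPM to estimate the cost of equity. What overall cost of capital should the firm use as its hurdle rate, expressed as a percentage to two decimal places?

Market risk premium = 11.8% − 1.9% = 9.9%.
Cost of equity via CAPM: Re = 1.9% + 1.35 × 9.9% = 15.2650%.
Total capital V = 6798 + 1271.1 + 3033 = 11102.1.
Equity: weight = 6798/11102.1 = 0.6123; cost = 15.265%.
Preferred: weight = 1271.1/11102.1 = 0.1145; cost = 8%.
Debt: weight = 3033/11102.1 = 0.2732; after-tax cost = 5.25% × (1 − 29.7%) = 3.6908%.
WACC = 0.6123 × 15.2650% + 0.1145 × 8.0000% + 0.2732 × 3.6908% = 11.2712%.

11.27%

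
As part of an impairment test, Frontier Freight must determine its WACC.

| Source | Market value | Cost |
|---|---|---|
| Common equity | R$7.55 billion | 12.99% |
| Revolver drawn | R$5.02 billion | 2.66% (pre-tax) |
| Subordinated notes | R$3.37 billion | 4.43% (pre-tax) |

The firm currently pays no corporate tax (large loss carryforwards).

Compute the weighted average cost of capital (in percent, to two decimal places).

Total capital V = 7.55 + 5.02 + 3.37 = 15.94.
Equity: weight = 7.55/15.94 = 0.4737; cost = 12.99%.
Revolver drawn: weight = 5.02/15.94 = 0.3149; after-tax cost = 2.66% × (1 − 0%) = 2.6600%.
Subordinated notes: weight = 3.37/15.94 = 0.2114; after-tax cost = 4.43% × (1 − 0%) = 4.4300%.
WACC = 0.4737 × 12.9900% + 0.3149 × 2.6600% + 0.2114 × 4.4300% = 7.9270%.

7.93%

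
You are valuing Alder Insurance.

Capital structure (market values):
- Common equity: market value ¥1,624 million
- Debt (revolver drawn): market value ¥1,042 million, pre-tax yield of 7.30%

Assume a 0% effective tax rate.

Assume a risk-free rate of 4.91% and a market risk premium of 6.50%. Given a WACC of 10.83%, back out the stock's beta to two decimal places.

1.26

Total capital V = 1624 + 1042 = 2666.
Equity weight = 1624/2666 = 0.6092.
Revolver drawn weight = 1042/2666 = 0.3908.
Debt contribution = 0.3908 × 7.3% × (1 − 0%) = 2.8532%.
Required equity contribution = 10.83% − 2.8532% = 7.9768%  ⇒  Re = 13.0949%.
CAPM: 13.0949% = 4.91% + β × 6.5%  ⇒  β = 1.2592.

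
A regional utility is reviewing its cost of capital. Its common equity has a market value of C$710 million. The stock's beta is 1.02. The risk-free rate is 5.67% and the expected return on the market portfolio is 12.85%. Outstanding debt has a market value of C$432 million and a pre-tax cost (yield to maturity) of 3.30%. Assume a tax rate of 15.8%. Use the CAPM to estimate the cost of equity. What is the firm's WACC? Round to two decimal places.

9.13%

Market risk premium = 12.85% − 5.67% = 7.18%.
Cost of equity via CAPM: Re = 5.67% + 1.02 × 7.18% = 12.9936%.
Total capital V = 710 + 432 = 1142.
Equity: weight = 710/1142 = 0.6217; cost = 12.9936%.
Debt: weight = 432/1142 = 0.3783; after-tax cost = 3.3% × (1 − 15.8%) = 2.7786%.
WACC = 0.6217 × 12.9936% + 0.3783 × 2.7786% = 9.1294%.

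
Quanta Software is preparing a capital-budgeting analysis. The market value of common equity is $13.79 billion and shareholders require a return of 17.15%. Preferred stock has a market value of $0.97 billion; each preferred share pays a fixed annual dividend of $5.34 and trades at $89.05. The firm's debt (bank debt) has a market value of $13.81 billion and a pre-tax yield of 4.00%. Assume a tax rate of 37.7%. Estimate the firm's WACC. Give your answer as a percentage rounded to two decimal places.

Cost of preferred: Rp = 5.34 / 89.05 = 5.9966%.
Total capital V = 13.79 + 0.97 + 13.81 = 28.57.
Equity: weight = 13.79/28.57 = 0.4827; cost = 17.15%.
Preferred: weight = 0.97/28.57 = 0.0340; cost = 5.9966%.
Bank debt: weight = 13.81/28.57 = 0.4834; after-tax cost = 4% × (1 − 37.7%) = 2.4920%.
WACC = 0.4827 × 17.1500% + 0.0340 × 5.9966% + 0.4834 × 2.4920% = 9.6860%.

9.69%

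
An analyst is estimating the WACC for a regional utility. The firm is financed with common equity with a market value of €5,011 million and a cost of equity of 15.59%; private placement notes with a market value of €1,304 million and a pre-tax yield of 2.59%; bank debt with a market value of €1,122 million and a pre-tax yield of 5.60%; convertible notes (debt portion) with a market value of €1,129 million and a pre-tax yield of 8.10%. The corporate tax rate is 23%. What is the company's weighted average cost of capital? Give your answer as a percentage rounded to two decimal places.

Total capital V = 5011 + 1304 + 1122 + 1129 = 8566.
Equity: weight = 5011/8566 = 0.5850; cost = 15.59%.
Private placement notes: weight = 1304/8566 = 0.1522; after-tax cost = 2.59% × (1 − 23%) = 1.9943%.
Bank debt: weight = 1122/8566 = 0.1310; after-tax cost = 5.6% × (1 − 23%) = 4.3120%.
Convertible notes (debt portion): weight = 1129/8566 = 0.1318; after-tax cost = 8.1% × (1 − 23%) = 6.2370%.
WACC = 0.5850 × 15.5900% + 0.1522 × 1.9943% + 0.1310 × 4.3120% + 0.1318 × 6.2370% = 10.8104%.

10.81%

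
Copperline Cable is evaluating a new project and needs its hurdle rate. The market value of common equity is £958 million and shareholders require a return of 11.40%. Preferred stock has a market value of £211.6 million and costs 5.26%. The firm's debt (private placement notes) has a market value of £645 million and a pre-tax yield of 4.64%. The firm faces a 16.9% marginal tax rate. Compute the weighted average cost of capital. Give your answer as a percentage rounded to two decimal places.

Total capital V = 958 + 211.6 + 645 = 1814.6.
Equity: weight = 958/1814.6 = 0.5279; cost = 11.4%.
Preferred: weight = 211.6/1814.6 = 0.1166; cost = 5.26%.
Private placement notes: weight = 645/1814.6 = 0.3555; after-tax cost = 4.64% × (1 − 16.9%) = 3.8558%.
WACC = 0.5279 × 11.4000% + 0.1166 × 5.2600% + 0.3555 × 3.8558% = 8.0024%.

8.00%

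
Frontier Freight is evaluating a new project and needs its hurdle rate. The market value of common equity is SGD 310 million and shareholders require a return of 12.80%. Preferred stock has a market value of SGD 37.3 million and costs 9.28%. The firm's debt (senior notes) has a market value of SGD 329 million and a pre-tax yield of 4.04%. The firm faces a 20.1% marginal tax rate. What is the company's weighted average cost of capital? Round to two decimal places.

7.95%

Total capital V = 310 + 37.3 + 329 = 676.3.
Equity: weight = 310/676.3 = 0.4584; cost = 12.8%.
Preferred: weight = 37.3/676.3 = 0.0552; cost = 9.28%.
Senior notes: weight = 329/676.3 = 0.4865; after-tax cost = 4.04% × (1 − 20.1%) = 3.2280%.
WACC = 0.4584 × 12.8000% + 0.0552 × 9.2800% + 0.4865 × 3.2280% = 7.9493%.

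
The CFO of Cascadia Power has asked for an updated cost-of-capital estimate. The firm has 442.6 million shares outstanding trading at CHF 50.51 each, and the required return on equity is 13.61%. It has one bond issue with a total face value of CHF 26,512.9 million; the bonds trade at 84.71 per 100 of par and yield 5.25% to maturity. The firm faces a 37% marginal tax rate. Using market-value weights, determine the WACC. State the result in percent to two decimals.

8.45%

Market value of equity E = 50.51 × 442.6m = 22355.726m. Market value of debt D = 26512.9m × 84.71/100 = 22459.07759m.
Total capital V = 22355.726 + 22459.07759 = 44814.80359.
Equity: weight = 22355.726/44814.80359 = 0.4988; cost = 13.61%.
Bonds outstanding: weight = 22459.07759/44814.80359 = 0.5012; after-tax cost = 5.25% × (1 − 37%) = 3.3075%.
WACC = 0.4988 × 13.6100% + 0.5012 × 3.3075% = 8.4469%.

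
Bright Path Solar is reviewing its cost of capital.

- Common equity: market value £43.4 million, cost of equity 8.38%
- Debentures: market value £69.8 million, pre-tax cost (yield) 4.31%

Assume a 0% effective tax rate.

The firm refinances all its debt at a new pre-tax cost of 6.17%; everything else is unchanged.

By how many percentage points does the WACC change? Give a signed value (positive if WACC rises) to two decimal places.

Current WACC:
Total capital V = 43.4 + 69.8 = 113.2.
Equity: weight = 43.4/113.2 = 0.3834; cost = 8.38%.
Debentures: weight = 69.8/113.2 = 0.6166; after-tax cost = 4.31% × (1 − 0%) = 4.3100%.
WACC = 0.3834 × 8.3800% + 0.6166 × 4.3100% = 5.8704%.
After the change:
Total capital V = 43.4 + 69.8 = 113.2.
Equity: weight = 43.4/113.2 = 0.3834; cost = 8.38%.
Debentures: weight = 69.8/113.2 = 0.6166; after-tax cost = 6.17% × (1 − 0%) = 6.1700%.
WACC = 0.3834 × 8.3800% + 0.6166 × 6.1700% = 7.0173%.
Change in WACC = 7.0173% − 5.8704% = 1.1469 pp.

+1.15 pp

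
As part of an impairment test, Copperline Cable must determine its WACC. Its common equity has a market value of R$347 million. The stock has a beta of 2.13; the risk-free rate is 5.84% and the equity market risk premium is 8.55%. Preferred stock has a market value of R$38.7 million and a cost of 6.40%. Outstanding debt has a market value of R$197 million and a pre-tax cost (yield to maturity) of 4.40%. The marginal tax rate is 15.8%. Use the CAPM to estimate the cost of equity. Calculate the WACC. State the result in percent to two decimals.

Cost of equity via CAPM: Re = 5.84% + 2.13 × 8.55% = 24.0515%.
Total capital V = 347 + 38.7 + 197 = 582.7.
Equity: weight = 347/582.7 = 0.5955; cost = 24.0515%.
Preferred: weight = 38.7/582.7 = 0.0664; cost = 6.4%.
Debt: weight = 197/582.7 = 0.3381; after-tax cost = 4.4% × (1 − 15.8%) = 3.7048%.
WACC = 0.5955 × 24.0515% + 0.0664 × 6.4000% + 0.3381 × 3.7048% = 16.0003%.

16.00%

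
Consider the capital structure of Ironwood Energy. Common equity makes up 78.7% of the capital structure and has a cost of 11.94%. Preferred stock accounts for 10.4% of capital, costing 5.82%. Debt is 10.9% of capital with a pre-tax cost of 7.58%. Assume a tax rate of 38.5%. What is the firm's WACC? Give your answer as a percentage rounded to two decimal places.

After-tax cost of debt = 7.58% × (1 − 38.5%) = 4.6617%.
WACC = 0.787 × 11.9400% + 0.104 × 5.8200% + 0.109 × 4.6617% = 10.5102%.

10.51%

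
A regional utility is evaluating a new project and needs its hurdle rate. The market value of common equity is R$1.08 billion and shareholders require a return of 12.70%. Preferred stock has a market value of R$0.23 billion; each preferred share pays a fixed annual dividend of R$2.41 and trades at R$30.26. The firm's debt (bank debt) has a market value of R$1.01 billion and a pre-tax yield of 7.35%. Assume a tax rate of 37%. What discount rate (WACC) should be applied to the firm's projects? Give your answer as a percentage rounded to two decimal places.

Cost of preferred: Rp = 2.41 / 30.26 = 7.9643%.
Total capital V = 1.08 + 0.23 + 1.01 = 2.32.
Equity: weight = 1.08/2.32 = 0.4655; cost = 12.7%.
Preferred: weight = 0.23/2.32 = 0.0991; cost = 7.9643%.
Bank debt: weight = 1.01/2.32 = 0.4353; after-tax cost = 7.35% × (1 − 37%) = 4.6305%.
WACC = 0.4655 × 12.7000% + 0.0991 × 7.9643% + 0.4353 × 4.6305% = 8.7175%.

8.72%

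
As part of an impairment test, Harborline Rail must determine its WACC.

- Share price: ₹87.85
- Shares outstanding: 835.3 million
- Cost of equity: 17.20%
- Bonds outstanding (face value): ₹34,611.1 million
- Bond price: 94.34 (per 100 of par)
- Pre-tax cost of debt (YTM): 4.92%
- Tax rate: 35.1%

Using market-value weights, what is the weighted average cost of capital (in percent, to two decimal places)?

12.89%

Market value of equity E = 87.85 × 835.3m = 73381.105m. Market value of debt D = 34611.1m × 94.34/100 = 32652.11174m.
Total capital V = 73381.105 + 32652.11174 = 106033.21674.
Equity: weight = 73381.105/106033.21674 = 0.6921; cost = 17.2%.
Bonds outstanding: weight = 32652.11174/106033.21674 = 0.3079; after-tax cost = 4.92% × (1 − 35.1%) = 3.1931%.
WACC = 0.6921 × 17.2000% + 0.3079 × 3.1931% = 12.8867%.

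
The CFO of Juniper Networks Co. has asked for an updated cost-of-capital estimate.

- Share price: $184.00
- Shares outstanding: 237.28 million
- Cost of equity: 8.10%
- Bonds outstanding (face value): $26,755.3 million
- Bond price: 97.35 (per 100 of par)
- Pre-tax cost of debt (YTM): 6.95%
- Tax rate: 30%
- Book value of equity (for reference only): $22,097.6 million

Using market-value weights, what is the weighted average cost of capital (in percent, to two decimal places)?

6.89%

Market value of equity E = 184.0 × 237.28m = 43659.52m. Market value of debt D = 26755.3m × 97.35/100 = 26046.28455m.
Total capital V = 43659.52 + 26046.28455 = 69705.80455.
Equity: weight = 43659.52/69705.80455 = 0.6263; cost = 8.1%.
Bonds outstanding: weight = 26046.28455/69705.80455 = 0.3737; after-tax cost = 6.95% × (1 − 30%) = 4.8650%.
WACC = 0.6263 × 8.1000% + 0.3737 × 4.8650% = 6.8912%.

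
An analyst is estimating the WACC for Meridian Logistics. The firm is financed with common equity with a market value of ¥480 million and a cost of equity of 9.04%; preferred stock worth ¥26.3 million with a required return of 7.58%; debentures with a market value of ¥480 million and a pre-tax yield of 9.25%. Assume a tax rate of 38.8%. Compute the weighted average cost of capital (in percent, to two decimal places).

7.36%

Total capital V = 480 + 26.3 + 480 = 986.3.
Equity: weight = 480/986.3 = 0.4867; cost = 9.04%.
Preferred: weight = 26.3/986.3 = 0.0267; cost = 7.58%.
Debentures: weight = 480/986.3 = 0.4867; after-tax cost = 9.25% × (1 − 38.8%) = 5.6610%.
WACC = 0.4867 × 9.0400% + 0.0267 × 7.5800% + 0.4867 × 5.6610% = 7.3566%.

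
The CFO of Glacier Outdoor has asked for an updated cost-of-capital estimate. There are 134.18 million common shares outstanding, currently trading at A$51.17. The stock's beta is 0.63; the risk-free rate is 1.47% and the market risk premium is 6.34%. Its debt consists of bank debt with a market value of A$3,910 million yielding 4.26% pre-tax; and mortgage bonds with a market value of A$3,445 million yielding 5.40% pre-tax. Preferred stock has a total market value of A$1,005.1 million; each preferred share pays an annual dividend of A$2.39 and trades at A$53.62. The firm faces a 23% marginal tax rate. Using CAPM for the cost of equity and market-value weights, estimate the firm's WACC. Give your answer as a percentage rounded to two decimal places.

Cost of equity via CAPM: Re = 1.47% + 0.63 × 6.34% = 5.4642%.
Cost of preferred: Rp = 2.39 / 53.62 = 4.4573%.
Market value of equity E = 51.17 × 134.18m = 6865.9906m.
Total capital V = 6865.9906 + 1005.1 + 3910 + 3445 = 15226.0906.
Equity: weight = 6865.9906/15226.0906 = 0.4509; cost = 5.4642%.
Preferred: weight = 1005.1/15226.0906 = 0.0660; cost = 4.4573%.
Bank debt: weight = 3910/15226.0906 = 0.2568; after-tax cost = 4.26% × (1 − 23%) = 3.2802%.
Mortgage bonds: weight = 3445/15226.0906 = 0.2263; after-tax cost = 5.4% × (1 − 23%) = 4.1580%.
WACC = 0.4509 × 5.4642% + 0.0660 × 4.4573% + 0.2568 × 3.2802% + 0.2263 × 4.1580% = 4.5414%.

4.54%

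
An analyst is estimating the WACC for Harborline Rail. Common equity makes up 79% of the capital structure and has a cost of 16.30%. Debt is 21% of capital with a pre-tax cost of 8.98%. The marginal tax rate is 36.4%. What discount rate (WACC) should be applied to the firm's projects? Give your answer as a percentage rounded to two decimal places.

After-tax cost of debt = 8.98% × (1 − 36.4%) = 5.7113%.
WACC = 0.790 × 16.3000% + 0.210 × 5.7113% = 14.0764%.

14.08%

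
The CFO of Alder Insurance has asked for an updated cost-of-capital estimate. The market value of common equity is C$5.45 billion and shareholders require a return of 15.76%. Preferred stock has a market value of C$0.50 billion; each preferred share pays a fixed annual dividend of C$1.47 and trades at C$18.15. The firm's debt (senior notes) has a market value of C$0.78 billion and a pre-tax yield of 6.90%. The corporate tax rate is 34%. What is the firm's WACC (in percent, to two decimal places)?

Cost of preferred: Rp = 1.47 / 18.15 = 8.0992%.
Total capital V = 5.45 + 0.5 + 0.78 = 6.73.
Equity: weight = 5.45/6.73 = 0.8098; cost = 15.76%.
Preferred: weight = 0.5/6.73 = 0.0743; cost = 8.0992%.
Senior notes: weight = 0.78/6.73 = 0.1159; after-tax cost = 6.9% × (1 − 34%) = 4.5540%.
WACC = 0.8098 × 15.7600% + 0.0743 × 8.0992% + 0.1159 × 4.5540% = 13.8921%.

13.89%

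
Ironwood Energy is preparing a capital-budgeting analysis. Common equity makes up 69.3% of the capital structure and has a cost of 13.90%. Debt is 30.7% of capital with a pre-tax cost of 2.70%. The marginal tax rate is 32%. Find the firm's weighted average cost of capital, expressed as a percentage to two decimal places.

After-tax cost of debt = 2.7% × (1 − 32%) = 1.8360%.
WACC = 0.693 × 13.9000% + 0.307 × 1.8360% = 10.1964%.

10.20%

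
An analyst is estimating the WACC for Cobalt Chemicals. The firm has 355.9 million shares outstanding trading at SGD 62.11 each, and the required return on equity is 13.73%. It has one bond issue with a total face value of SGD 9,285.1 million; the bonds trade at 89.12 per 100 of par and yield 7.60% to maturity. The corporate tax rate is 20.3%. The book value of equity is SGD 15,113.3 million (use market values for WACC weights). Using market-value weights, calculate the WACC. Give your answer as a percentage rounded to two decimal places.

Market value of equity E = 62.11 × 355.9m = 22104.949m. Market value of debt D = 9285.1m × 89.12/100 = 8274.88112m.
Total capital V = 22104.949 + 8274.88112 = 30379.83012.
Equity: weight = 22104.949/30379.83012 = 0.7276; cost = 13.73%.
Bonds outstanding: weight = 8274.88112/30379.83012 = 0.2724; after-tax cost = 7.6% × (1 − 20.3%) = 6.0572%.
WACC = 0.7276 × 13.7300% + 0.2724 × 6.0572% = 11.6401%.

11.64%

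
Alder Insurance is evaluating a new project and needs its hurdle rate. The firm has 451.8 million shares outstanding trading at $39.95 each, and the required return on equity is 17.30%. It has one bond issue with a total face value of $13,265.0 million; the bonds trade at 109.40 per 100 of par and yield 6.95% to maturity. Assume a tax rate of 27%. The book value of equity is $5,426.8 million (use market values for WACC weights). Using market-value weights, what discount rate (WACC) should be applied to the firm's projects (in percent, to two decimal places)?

Market value of equity E = 39.95 × 451.8m = 18049.41m. Market value of debt D = 13265m × 109.4/100 = 14511.91m.
Total capital V = 18049.41 + 14511.91 = 32561.32.
Equity: weight = 18049.41/32561.32 = 0.5543; cost = 17.3%.
Bonds outstanding: weight = 14511.91/32561.32 = 0.4457; after-tax cost = 6.95% × (1 − 27%) = 5.0735%.
WACC = 0.5543 × 17.3000% + 0.4457 × 5.0735% = 11.8509%.

11.85%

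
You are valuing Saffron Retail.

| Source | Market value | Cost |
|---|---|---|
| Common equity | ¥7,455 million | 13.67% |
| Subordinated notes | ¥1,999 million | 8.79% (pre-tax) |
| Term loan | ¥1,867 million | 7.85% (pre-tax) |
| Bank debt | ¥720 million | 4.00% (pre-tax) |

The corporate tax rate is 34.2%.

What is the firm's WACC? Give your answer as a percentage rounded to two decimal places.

Total capital V = 7455 + 1999 + 1867 + 720 = 12041.
Equity: weight = 7455/12041 = 0.6191; cost = 13.67%.
Subordinated notes: weight = 1999/12041 = 0.1660; after-tax cost = 8.79% × (1 − 34.2%) = 5.7838%.
Term loan: weight = 1867/12041 = 0.1551; after-tax cost = 7.85% × (1 − 34.2%) = 5.1653%.
Bank debt: weight = 720/12041 = 0.0598; after-tax cost = 4% × (1 − 34.2%) = 2.6320%.
WACC = 0.6191 × 13.6700% + 0.1660 × 5.7838% + 0.1551 × 5.1653% + 0.0598 × 2.6320% = 10.3821%.

10.38%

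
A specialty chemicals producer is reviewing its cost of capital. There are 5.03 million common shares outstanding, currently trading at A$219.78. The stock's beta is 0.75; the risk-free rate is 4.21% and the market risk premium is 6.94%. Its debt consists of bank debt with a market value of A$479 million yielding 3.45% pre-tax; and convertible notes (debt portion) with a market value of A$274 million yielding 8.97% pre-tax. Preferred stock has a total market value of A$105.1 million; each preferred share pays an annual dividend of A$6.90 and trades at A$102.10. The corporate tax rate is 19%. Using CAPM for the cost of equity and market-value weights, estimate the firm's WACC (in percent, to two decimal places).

Cost of equity via CAPM: Re = 4.21% + 0.75 × 6.94% = 9.4150%.
Cost of preferred: Rp = 6.9 / 102.1 = 6.7581%.
Market value of equity E = 219.78 × 5.03m = 1105.4934m.
Total capital V = 1105.4934 + 105.1 + 479 + 274 = 1963.5934.
Equity: weight = 1105.4934/1963.5934 = 0.5630; cost = 9.415%.
Preferred: weight = 105.1/1963.5934 = 0.0535; cost = 6.7581%.
Bank debt: weight = 479/1963.5934 = 0.2439; after-tax cost = 3.45% × (1 − 19%) = 2.7945%.
Convertible notes (debt portion): weight = 274/1963.5934 = 0.1395; after-tax cost = 8.97% × (1 − 19%) = 7.2657%.
WACC = 0.5630 × 9.4150% + 0.0535 × 6.7581% + 0.2439 × 2.7945% + 0.1395 × 7.2657% = 7.3579%.

7.36%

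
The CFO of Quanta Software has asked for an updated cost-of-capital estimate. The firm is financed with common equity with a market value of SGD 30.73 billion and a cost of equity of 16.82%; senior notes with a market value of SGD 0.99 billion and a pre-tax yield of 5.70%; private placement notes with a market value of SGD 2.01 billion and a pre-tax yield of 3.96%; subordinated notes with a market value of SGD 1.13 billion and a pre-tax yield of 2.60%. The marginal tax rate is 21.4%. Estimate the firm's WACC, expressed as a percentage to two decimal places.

Total capital V = 30.73 + 0.99 + 2.01 + 1.13 = 34.86.
Equity: weight = 30.73/34.86 = 0.8815; cost = 16.82%.
Senior notes: weight = 0.99/34.86 = 0.0284; after-tax cost = 5.7% × (1 − 21.4%) = 4.4802%.
Private placement notes: weight = 2.01/34.86 = 0.0577; after-tax cost = 3.96% × (1 − 21.4%) = 3.1126%.
Subordinated notes: weight = 1.13/34.86 = 0.0324; after-tax cost = 2.6% × (1 − 21.4%) = 2.0436%.
WACC = 0.8815 × 16.8200% + 0.0284 × 4.4802% + 0.0577 × 3.1126% + 0.0324 × 2.0436% = 15.2002%.

15.20%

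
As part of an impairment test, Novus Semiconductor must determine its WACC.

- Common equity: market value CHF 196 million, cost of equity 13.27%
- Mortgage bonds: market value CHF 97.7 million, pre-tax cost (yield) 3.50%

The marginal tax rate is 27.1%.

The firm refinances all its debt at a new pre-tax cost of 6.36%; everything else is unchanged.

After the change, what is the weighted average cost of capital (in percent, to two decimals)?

After the change:
Total capital V = 196 + 97.7 = 293.7.
Equity: weight = 196/293.7 = 0.6673; cost = 13.27%.
Mortgage bonds: weight = 97.7/293.7 = 0.3327; after-tax cost = 6.36% × (1 − 27.1%) = 4.6364%.
WACC = 0.6673 × 13.2700% + 0.3327 × 4.6364% = 10.3980%.

10.40%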